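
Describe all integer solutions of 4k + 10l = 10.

Step 1: Compute gcd(4, 10) = 2.
Since 2 divides 10, solutions exist.

Step 2: Find a particular solution using extended Euclidean algorithm.
We get k₀ = -10, l₀ = 5.
Check: 4*-10 + 10*5 = 10 = 10 ✓

Step 3: Write the general solution.
k = -10 + (10/2)t = -10 + 5t
l = 5 - (4/2)t = 5 - 2t
for any integer t.

k = -10 + 5t, l = 5 - 2t for integer t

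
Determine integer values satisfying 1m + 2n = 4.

Step 1: Check solvability.
gcd(1, 2) = 1
Since 1 divides 4, solutions exist.

Step 2: Apply extended Euclidean algorithm to find gcd.
We find integers such that 1*x0 + 2*y0 = 1

Step 3: Scale the particular solution.
Multiply by 4/1 = 4:
m = 4, n = 0

Step 4: Verify.
1*(4) + 2*(0) = 4 = 4 ✓

m = 4, n = 0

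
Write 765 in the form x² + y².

We need to find integers x, y > 0 such that x² + y² = 765.
Trying x = 6: y² = 765 - 6² = 765 - 36 = 729
y = 27
Check: 6² + 27² = 36 + 729 = 765 ✓

765 = 6² + 27²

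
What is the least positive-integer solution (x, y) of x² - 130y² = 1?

We seek the smallest positive integers (x, y) with x² - 130y² = 1, i.e., x² = 130y² + 1.
Try successive y values:
y = 1: x² = 130·1² + 1 = 131, not a perfect square
y = 2: x² = 130·2² + 1 = 521, not a perfect square
y = 3: x² = 130·3² + 1 = 1171, not a perfect square
... continuing the search (or via continued fractions) ...
y = 570: x² = 130·570² + 1 = 42237001, x = 6499 ✓

Verify: 6499² - 130·570² = 42237001 - 42237000 = 1 ✓

x = 6499, y = 570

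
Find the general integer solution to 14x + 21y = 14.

Step 1: Compute gcd(14, 21) = 7.
Since 7 divides 14, solutions exist.

Step 2: Find a particular solution using extended Euclidean algorithm.
We get x₀ = -2, y₀ = 2.
Check: 14*-2 + 21*2 = 14 = 14 ✓

Step 3: Write the general solution.
x = -2 + (21/7)t = -2 + 3t
y = 2 - (14/7)t = 2 - 2t
for any integer t.

x = -2 + 3t, y = 2 - 2t for integer t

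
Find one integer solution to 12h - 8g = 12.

Step 1: Check solvability.
gcd(12, 8) = 4
Since 4 divides 12, solutions exist.

Step 2: Apply extended Euclidean algorithm to find gcd.
We find integers such that 12*x0 + 8*y0 = 4

Step 3: Scale the particular solution.
Multiply by 12/4 = 3:
h = 3, g = 3

Step 4: Verify.
12*(3) - 8*(3) = 12 = 12 ✓

h = 3, g = 3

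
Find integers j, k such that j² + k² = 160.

We need to find integers j, k > 0 such that j² + k² = 160.
Trying j = 4: k² = 160 - 4² = 160 - 16 = 144
k = 12
Check: 4² + 12² = 16 + 144 = 160 ✓

160 = 4² + 12²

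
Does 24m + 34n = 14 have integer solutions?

Step 1: Compute gcd(24, 34).
gcd(24, 34) = 2

Step 2: Check divisibility.
Does 2 divide 14? 14 = 2 x 7, so yes.

By the theorem on linear Diophantine equations, 24m + 34n = 14 has integer solutions if and only if gcd(24, 34) divides 14. Since 2 | 14, solutions exist.

Yes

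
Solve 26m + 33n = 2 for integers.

Step 1: Check solvability.
gcd(26, 33) = 1
Since 1 divides 2, solutions exist.

Step 2: Apply extended Euclidean algorithm to find gcd.
We find integers such that 26*x0 + 33*y0 = 1

Step 3: Scale the particular solution.
Multiply by 2/1 = 2:
m = 28, n = -22

Step 4: Verify.
26*(28) + 33*(-22) = 2 = 2 ✓

m = 28, n = -22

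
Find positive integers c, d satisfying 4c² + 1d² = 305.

Try small values of c and check whether (305 - 4c²)/1 is a perfect square.
c = 8: 4·8² = 256, so 1d² = 305 - 256 = 49, giving d² = 49, d = 7.
Check: 4·8² + 1·7² = 256 + 49 = 305 ✓

c = 8, d = 7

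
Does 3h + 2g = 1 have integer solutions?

Step 1: Compute gcd(3, 2).
gcd(3, 2) = 1

Step 2: Check divisibility.
Does 1 divide 1? 1 = 1 x 1, so yes.

By the theorem on linear Diophantine equations, 3h + 2g = 1 has integer solutions if and only if gcd(3, 2) divides 1. Since 1 | 1, solutions exist.

Yes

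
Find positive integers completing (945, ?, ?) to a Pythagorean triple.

We need the other leg and hypotenuse such that 945² + x² = c².
Take x = 248, c = 977: 945² + 248² = 893025 + 61504 = 954529 = 977² ✓
Triple: (945, 248, 977)

(945, 248, 977)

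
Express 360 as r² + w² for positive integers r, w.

We need to find integers r, w > 0 such that r² + w² = 360.
Trying r = 6: w² = 360 - 6² = 360 - 36 = 324
w = 18
Check: 6² + 18² = 36 + 324 = 360 ✓

360 = 6² + 18²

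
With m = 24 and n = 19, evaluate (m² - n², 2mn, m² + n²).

a = m² - n² = 576 - 361 = 215
b = 2mn = 2·24·19 = 912
c = m² + n² = 576 + 361 = 937
Verify: 215² + 912² = 46225 + 831744 = 877969 = 937² ✓

(215, 912, 937)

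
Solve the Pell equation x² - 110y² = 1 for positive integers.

We seek the smallest positive integers (x, y) with x² - 110y² = 1, i.e., x² = 110y² + 1.
Try successive y values:
y = 1: x² = 110·1² + 1 = 111, not a perfect square
y = 2: x² = 110·2² + 1 = 441, x = 21 ✓

Verify: 21² - 110·2² = 441 - 440 = 1 ✓

x = 21, y = 2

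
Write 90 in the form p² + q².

We need to find integers p, q > 0 such that p² + q² = 90.
Trying p = 3: q² = 90 - 3² = 90 - 9 = 81
q = 9
Check: 3² + 9² = 9 + 81 = 90 ✓

90 = 3² + 9²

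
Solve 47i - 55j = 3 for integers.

Step 1: Check solvability.
gcd(47, 55) = 1
Since 1 divides 3, solutions exist.

Step 2: Apply extended Euclidean algorithm to find gcd.
We find integers such that 47*x0 + 55*y0 = 1

Step 3: Scale the particular solution.
Multiply by 3/1 = 3:
i = -21, j = -18

Step 4: Verify.
47*(-21) - 55*(-18) = 3 = 3 ✓

i = -21, j = -18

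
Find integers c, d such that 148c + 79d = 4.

Step 1: Check solvability.
gcd(148, 79) = 1
Since 1 divides 4, solutions exist.

Step 2: Apply extended Euclidean algorithm to find gcd.
We find integers such that 148*x0 + 79*y0 = 1

Step 3: Scale the particular solution.
Multiply by 4/1 = 4:
c = -32, d = 60

Step 4: Verify.
148*(-32) + 79*(60) = 4 = 4 ✓

c = -32, d = 60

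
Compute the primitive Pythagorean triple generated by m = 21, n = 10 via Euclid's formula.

a = m² - n² = 21² - 10² = 441 - 100 = 341
b = 2mn = 2·21·10 = 420
c = m² + n² = 441 + 100 = 541
Verify: 341² + 420² = 116281 + 176400 = 292681 = 541² ✓

(341, 420, 541)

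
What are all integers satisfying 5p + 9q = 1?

Step 1: Compute gcd(5, 9) = 1.
Since 1 divides 1, solutions exist.

Step 2: Find a particular solution using extended Euclidean algorithm.
We get p₀ = 2, q₀ = -1.
Check: 5*2 + 9*-1 = 1 = 1 ✓

Step 3: Write the general solution.
p = 2 + (9/1)t = 2 + 9t
q = -1 - (5/1)t = -1 - 5t
for any integer t.

p = 2 + 9t, q = -1 - 5t for integer t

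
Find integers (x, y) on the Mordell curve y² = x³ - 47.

Try small integer x values and check whether x³ - 47 is a perfect square.
x = 12: x³ - 47 = 12³ - 47 = 1728 - 47 = 1681
Is 1681 a perfect square? 41² = 1681 ✓
So (x, y) = (12, 41) is a solution.

x = 12, y = 41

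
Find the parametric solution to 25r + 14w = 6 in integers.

Step 1: Compute gcd(25, 14) = 1.
Since 1 divides 6, solutions exist.

Step 2: Find a particular solution using extended Euclidean algorithm.
We get r₀ = -30, w₀ = 54.
Check: 25*-30 + 14*54 = 6 = 6 ✓

Step 3: Write the general solution.
r = -30 + (14/1)t = -30 + 14t
w = 54 - (25/1)t = 54 - 25t
for any integer t.

r = -30 + 14t, w = 54 - 25t for integer t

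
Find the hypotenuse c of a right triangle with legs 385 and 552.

c² = a² + b² = 385² + 552² = 148225 + 304704 = 452929
c = sqrt(452929) = 673

673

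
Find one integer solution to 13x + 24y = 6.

Step 1: Check solvability.
gcd(13, 24) = 1
Since 1 divides 6, solutions exist.

Step 2: Apply extended Euclidean algorithm to find gcd.
We find integers such that 13*x0 + 24*y0 = 1

Step 3: Scale the particular solution.
Multiply by 6/1 = 6:
x = -66, y = 36

Step 4: Verify.
13*(-66) + 24*(36) = 6 = 6 ✓

x = -66, y = 36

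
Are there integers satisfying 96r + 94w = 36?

Step 1: Compute gcd(96, 94).
gcd(96, 94) = 2

Step 2: Check divisibility.
Does 2 divide 36? 36 = 2 x 18, so yes.

By the theorem on linear Diophantine equations, 96r + 94w = 36 has integer solutions if and only if gcd(96, 94) divides 36. Since 2 | 36, solutions exist.

Yes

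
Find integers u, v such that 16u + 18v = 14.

Step 1: Check solvability.
gcd(16, 18) = 2
Since 2 divides 14, solutions exist.

Step 2: Apply extended Euclidean algorithm to find gcd.
We find integers such that 16*x0 + 18*y0 = 2

Step 3: Scale the particular solution.
Multiply by 14/2 = 7:
u = -7, v = 7

Step 4: Verify.
16*(-7) + 18*(7) = 14 = 14 ✓

u = -7, v = 7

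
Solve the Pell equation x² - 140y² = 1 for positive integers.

We seek the smallest positive integers (x, y) with x² - 140y² = 1, i.e., x² = 140y² + 1.
Try successive y values:
y = 1: x² = 140·1² + 1 = 141, not a perfect square
y = 2: x² = 140·2² + 1 = 561, not a perfect square
y = 3: x² = 140·3² + 1 = 1261, not a perfect square
... continuing the search (or via continued fractions) ...
y = 6: x² = 140·6² + 1 = 5041, x = 71 ✓

Verify: 71² - 140·6² = 5041 - 5040 = 1 ✓

x = 71, y = 6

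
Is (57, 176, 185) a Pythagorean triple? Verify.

Compute a² + b² = 57² + 176² = 3249 + 30976 = 34225
Compute c² = 185² = 34225
Since 34225 = 34225, confirmed.

Yes, it is a Pythagorean triple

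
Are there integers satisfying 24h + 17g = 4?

Step 1: Compute gcd(24, 17).
gcd(24, 17) = 1

Step 2: Check divisibility.
Does 1 divide 4? 4 = 1 x 4, so yes.

By the theorem on linear Diophantine equations, 24h + 17g = 4 has integer solutions if and only if gcd(24, 17) divides 4. Since 1 | 4, solutions exist.

Yes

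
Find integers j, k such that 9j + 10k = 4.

Step 1: Check solvability.
gcd(9, 10) = 1
Since 1 divides 4, solutions exist.

Step 2: Apply extended Euclidean algorithm to find gcd.
We find integers such that 9*x0 + 10*y0 = 1

Step 3: Scale the particular solution.
Multiply by 4/1 = 4:
j = -4, k = 4

Step 4: Verify.
9*(-4) + 10*(4) = 4 = 4 ✓

j = -4, k = 4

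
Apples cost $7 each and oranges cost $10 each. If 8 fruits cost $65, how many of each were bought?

Let a = apples, o = oranges.
a + o = 8
7a + 10o = 65
Substitute o = 8 - a:
7a + 10(8 - a) = 65
(7 - 10)a = 65 - 80
-3a = -15
a = 5, o = 8 - 5 = 3

Apples: 5, Oranges: 3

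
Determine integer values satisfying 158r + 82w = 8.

Step 1: Check solvability.
gcd(158, 82) = 2
Since 2 divides 8, solutions exist.

Step 2: Apply extended Euclidean algorithm to find gcd.
We find integers such that 158*x0 + 82*y0 = 2

Step 3: Scale the particular solution.
Multiply by 8/2 = 4:
r = -56, w = 108

Step 4: Verify.
158*(-56) + 82*(108) = 8 = 8 ✓

r = -56, w = 108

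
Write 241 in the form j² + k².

We need to find integers j, k > 0 such that j² + k² = 241.
Trying j = 4: k² = 241 - 4² = 241 - 16 = 225
k = 15
Check: 4² + 15² = 16 + 225 = 241 ✓

241 = 4² + 15²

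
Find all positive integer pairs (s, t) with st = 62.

The positive divisors of 62 are: 1, 2, 31, 62.
Each divisor d gives the pair (d, 62/d):
(1, 62), (2, 31), (31, 2), (62, 1)

(1, 62), (2, 31), (31, 2), (62, 1)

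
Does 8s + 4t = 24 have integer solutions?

Step 1: Compute gcd(8, 4).
gcd(8, 4) = 4

Step 2: Check divisibility.
Does 4 divide 24? 24 = 4 x 6, so yes.

By the theorem on linear Diophantine equations, 8s + 4t = 24 has integer solutions if and only if gcd(8, 4) divides 24. Since 4 | 24, solutions exist.

Yes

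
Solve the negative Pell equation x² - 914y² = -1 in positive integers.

We need x² = 914y² - 1. Try successive y:
y = 1: x² = 914·1² - 1 = 913, not a perfect square
y = 2: x² = 914·2² - 1 = 3655, not a perfect square
y = 3: x² = 914·3² - 1 = 8225, not a perfect square
...
y = 185: x² = 914·185² - 1 = 31281649 = 5593² ✓
Check: 5593² - 914·185² = 31281649 - 31281650 = -1 ✓

x = 5593, y = 185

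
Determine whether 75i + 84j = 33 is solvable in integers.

Step 1: Compute gcd(75, 84).
gcd(75, 84) = 3

Step 2: Check divisibility.
Does 3 divide 33? 33 = 3 x 11, so yes.

By the theorem on linear Diophantine equations, 75i + 84j = 33 has integer solutions if and only if gcd(75, 84) divides 33. Since 3 | 33, solutions exist.

Yes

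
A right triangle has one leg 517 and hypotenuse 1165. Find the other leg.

b² = c² - a² = 1357225 - 267289 = 1089936
b = 1044

1044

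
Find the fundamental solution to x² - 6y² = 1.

We seek the smallest positive integers (x, y) with x² - 6y² = 1, i.e., x² = 6y² + 1.
Try successive y values:
y = 1: x² = 6·1² + 1 = 7, not a perfect square
y = 2: x² = 6·2² + 1 = 25, x = 5 ✓

Verify: 5² - 6·2² = 25 - 24 = 1 ✓

x = 5, y = 2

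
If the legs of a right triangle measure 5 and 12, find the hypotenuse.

c² = a² + b² = 5² + 12² = 25 + 144 = 169
c = 13

13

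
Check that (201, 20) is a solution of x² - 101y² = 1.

Compute x² = 201² = 40401
Compute 101y² = 101·20² = 101·400 = 40400
x² - 101y² = 40401 - 40400 = 1
Since this equals 1, (201, 20) is a solution.

Yes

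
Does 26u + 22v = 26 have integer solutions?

Step 1: Compute gcd(26, 22).
gcd(26, 22) = 2

Step 2: Check divisibility.
Does 2 divide 26? 26 = 2 x 13, so yes.

By the theorem on linear Diophantine equations, 26u + 22v = 26 has integer solutions if and only if gcd(26, 22) divides 26. Since 2 | 26, solutions exist.

Yes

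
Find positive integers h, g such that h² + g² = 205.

Search for h with 205 - h² a perfect square.
h = 3: 205 - 3² = 205 - 9 = 196 = 14² ✓
So h = 3, g = 14.

h = 3, g = 14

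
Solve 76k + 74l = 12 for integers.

Step 1: Check solvability.
gcd(76, 74) = 2
Since 2 divides 12, solutions exist.

Step 2: Apply extended Euclidean algorithm to find gcd.
We find integers such that 76*x0 + 74*y0 = 2

Step 3: Scale the particular solution.
Multiply by 12/2 = 6:
k = 6, l = -6

Step 4: Verify.
76*(6) + 74*(-6) = 12 = 12 ✓

k = 6, l = -6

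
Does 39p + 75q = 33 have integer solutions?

Step 1: Compute gcd(39, 75).
gcd(39, 75) = 3

Step 2: Check divisibility.
Does 3 divide 33? 33 = 3 x 11, so yes.

By the theorem on linear Diophantine equations, 39p + 75q = 33 has integer solutions if and only if gcd(39, 75) divides 33. Since 3 | 33, solutions exist.

Yes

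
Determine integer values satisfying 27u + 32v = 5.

Step 1: Check solvability.
gcd(27, 32) = 1
Since 1 divides 5, solutions exist.

Step 2: Apply extended Euclidean algorithm to find gcd.
We find integers such that 27*x0 + 32*y0 = 1

Step 3: Scale the particular solution.
Multiply by 5/1 = 5:
u = -65, v = 55

Step 4: Verify.
27*(-65) + 32*(55) = 5 = 5 ✓

u = -65, v = 55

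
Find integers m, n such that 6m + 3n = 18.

Step 1: Check solvability.
gcd(6, 3) = 3
Since 3 divides 18, solutions exist.

Step 2: Apply extended Euclidean algorithm to find gcd.
We find integers such that 6*x0 + 3*y0 = 3

Step 3: Scale the particular solution.
Multiply by 18/3 = 6:
m = 0, n = 6

Step 4: Verify.
6*(0) + 3*(6) = 18 = 18 ✓

m = 0, n = 6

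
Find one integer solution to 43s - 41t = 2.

Step 1: Check solvability.
gcd(43, 41) = 1
Since 1 divides 2, solutions exist.

Step 2: Apply extended Euclidean algorithm to find gcd.
We find integers such that 43*x0 + 41*y0 = 1

Step 3: Scale the particular solution.
Multiply by 2/1 = 2:
s = -40, t = -42

Step 4: Verify.
43*(-40) - 41*(-42) = 2 = 2 ✓

s = -40, t = -42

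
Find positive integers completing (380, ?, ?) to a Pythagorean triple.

We need the other leg and hypotenuse such that 380² + x² = c².
Take x = 1785, c = 1825: 380² + 1785² = 144400 + 3186225 = 3330625 = 1825² ✓
Triple: (1785, 380, 1825)

(1785, 380, 1825)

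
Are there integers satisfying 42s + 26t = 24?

Step 1: Compute gcd(42, 26).
gcd(42, 26) = 2

Step 2: Check divisibility.
Does 2 divide 24? 24 = 2 x 12, so yes.

By the theorem on linear Diophantine equations, 42s + 26t = 24 has integer solutions if and only if gcd(42, 26) divides 24. Since 2 | 24, solutions exist.

Yes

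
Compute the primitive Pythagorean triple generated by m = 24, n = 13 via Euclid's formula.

a = m² - n² = 24² - 13² = 576 - 169 = 407
b = 2mn = 2·24·13 = 624
c = m² + n² = 576 + 169 = 745
Verify: 407² + 624² = 165649 + 389376 = 555025 = 745² ✓

(407, 624, 745)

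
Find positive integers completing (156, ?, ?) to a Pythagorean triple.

We need the other leg and hypotenuse such that 156² + x² = c².
Take x = 133, c = 205: 156² + 133² = 24336 + 17689 = 42025 = 205² ✓
Triple: (133, 156, 205)

(133, 156, 205)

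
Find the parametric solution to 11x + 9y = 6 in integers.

Step 1: Compute gcd(11, 9) = 1.
Since 1 divides 6, solutions exist.

Step 2: Find a particular solution using extended Euclidean algorithm.
We get x₀ = -24, y₀ = 30.
Check: 11*-24 + 9*30 = 6 = 6 ✓

Step 3: Write the general solution.
x = -24 + (9/1)t = -24 + 9t
y = 30 - (11/1)t = 30 - 11t
for any integer t.

x = -24 + 9t, y = 30 - 11t for integer t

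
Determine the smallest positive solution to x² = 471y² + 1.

We seek the smallest positive integers (x, y) with x² - 471y² = 1, i.e., x² = 471y² + 1.
Try successive y values:
y = 1: x² = 471·1² + 1 = 472, not a perfect square
y = 2: x² = 471·2² + 1 = 1885, not a perfect square
y = 3: x² = 471·3² + 1 = 4240, not a perfect square
... continuing the search (or via continued fractions) ...
y = 361188: x² = 471·361188² + 1 = 61445139303025, x = 7838695 ✓

Verify: 7838695² - 471·361188² = 61445139303025 - 61445139303024 = 1 ✓

x = 7838695, y = 361188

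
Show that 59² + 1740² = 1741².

Compute a² + b² = 59² + 1740² = 3481 + 3027600 = 3031081
Compute c² = 1741² = 3031081
Since 3031081 = 3031081, confirmed.

Yes, it is a Pythagorean triple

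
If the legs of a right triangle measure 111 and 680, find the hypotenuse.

c² = a² + b² = 111² + 680² = 12321 + 462400 = 474721
c = 689

689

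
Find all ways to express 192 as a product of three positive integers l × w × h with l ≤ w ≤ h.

Iterate l from 1 to ⌊192^(1/3)⌋. For each l dividing 192, iterate w ≥ l with w dividing 192/l, and set h = 192/(l·w).
Triples found (16): (1×1×192), (1×2×96), (1×3×64), (1×4×48), (1×6×32), (1×8×24), (1×12×16), (2×2×48), (2×3×32), (2×4×24), (2×6×16), (2×8×12), (3×4×16), (3×8×8), (4×4×12), (4×6×8)

(1×1×192), (1×2×96), (1×3×64), (1×4×48), (1×6×32), (1×8×24), (1×12×16), (2×2×48), (2×3×32), (2×4×24), (2×6×16), (2×8×12), (3×4×16), (3×8×8), (4×4×12), (4×6×8)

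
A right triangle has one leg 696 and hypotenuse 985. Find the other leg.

a² = c² - b² = 970225 - 484416 = 485809
a = 697

697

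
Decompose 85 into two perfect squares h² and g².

We need to find integers h, g > 0 such that h² + g² = 85.
Trying h = 2: g² = 85 - 2² = 85 - 4 = 81
g = 9
Check: 2² + 9² = 4 + 81 = 85 ✓

85 = 2² + 9²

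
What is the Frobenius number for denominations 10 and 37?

For two coprime denominations a and b, the Frobenius number (largest value not representable as a non-negative combination) is ab - a - b.
Here gcd(10, 37) = 1, so they are coprime.
F(10, 37) = 10·37 - 10 - 37 = 370 - 47 = 323

323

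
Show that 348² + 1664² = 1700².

Compute a² + b²:
348² + 1664² = 121104 + 2768896 = 2890000
Compute c²:
1700² = 2890000
Since 2890000 = 2890000, it is a Pythagorean triple.

Yes, it is a Pythagorean triple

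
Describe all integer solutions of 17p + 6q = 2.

Step 1: Compute gcd(17, 6) = 1.
Since 1 divides 2, solutions exist.

Step 2: Find a particular solution using extended Euclidean algorithm.
We get p₀ = -2, q₀ = 6.
Check: 17*-2 + 6*6 = 2 = 2 ✓

Step 3: Write the general solution.
p = -2 + (6/1)t = -2 + 6t
q = 6 - (17/1)t = 6 - 17t
for any integer t.

p = -2 + 6t, q = 6 - 17t for integer t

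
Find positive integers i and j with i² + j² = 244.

We need to find integers i, j > 0 such that i² + j² = 244.
Trying i = 10: j² = 244 - 10² = 244 - 100 = 144
j = 12
Check: 10² + 12² = 100 + 144 = 244 ✓

244 = 10² + 12²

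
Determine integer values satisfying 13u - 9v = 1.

Step 1: Check solvability.
gcd(13, 9) = 1
Since 1 divides 1, solutions exist.

Step 2: Apply extended Euclidean algorithm to find gcd.
We find integers such that 13*x0 + 9*y0 = 1

Step 3: Scale the particular solution.
Multiply by 1/1 = 1:
u = -2, v = -3

Step 4: Verify.
13*(-2) - 9*(-3) = 1 = 1 ✓

u = -2, v = -3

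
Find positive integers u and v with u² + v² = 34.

We need to find integers u, v > 0 such that u² + v² = 34.
Trying u = 3: v² = 34 - 3² = 34 - 9 = 25
v = 5
Check: 3² + 5² = 9 + 25 = 34 ✓

34 = 3² + 5²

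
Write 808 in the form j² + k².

We need to find integers j, k > 0 such that j² + k² = 808.
Trying j = 18: k² = 808 - 18² = 808 - 324 = 484
k = 22
Check: 18² + 22² = 324 + 484 = 808 ✓

808 = 18² + 22²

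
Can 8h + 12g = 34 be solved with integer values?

Step 1: Compute gcd(8, 12).
gcd(8, 12) = 4

Step 2: Check divisibility.
Does 4 divide 34? 34 = 4 x 8 + 2, so no.

By the theorem on linear Diophantine equations, 8h + 12g = 34 has integer solutions if and only if gcd(8, 12) divides 34. Since 4 does not divide 34, no solutions exist.

No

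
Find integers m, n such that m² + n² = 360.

We need to find integers m, n > 0 such that m² + n² = 360.
Trying m = 6: n² = 360 - 6² = 360 - 36 = 324
n = 18
Check: 6² + 18² = 36 + 324 = 360 ✓

360 = 6² + 18²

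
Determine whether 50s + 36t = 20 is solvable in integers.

Step 1: Compute gcd(50, 36).
gcd(50, 36) = 2

Step 2: Check divisibility.
Does 2 divide 20? 20 = 2 x 10, so yes.

By the theorem on linear Diophantine equations, 50s + 36t = 20 has integer solutions if and only if gcd(50, 36) divides 20. Since 2 | 20, solutions exist.

Yes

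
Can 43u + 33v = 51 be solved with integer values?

Step 1: Compute gcd(43, 33).
gcd(43, 33) = 1

Step 2: Check divisibility.
Does 1 divide 51? 51 = 1 x 51, so yes.

By the theorem on linear Diophantine equations, 43u + 33v = 51 has integer solutions if and only if gcd(43, 33) divides 51. Since 1 | 51, solutions exist.

Yes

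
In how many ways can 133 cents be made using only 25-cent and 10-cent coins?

We need non-negative integers (x, y) with 25x + 10y = 133.
For each x from 0 to 5, check if (133 - 25x) is a non-negative multiple of 10.
Solutions (x, y): none
Count: 0

0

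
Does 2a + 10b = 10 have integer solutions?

Step 1: Compute gcd(2, 10).
gcd(2, 10) = 2

Step 2: Check divisibility.
Does 2 divide 10? 10 = 2 x 5, so yes.

By the theorem on linear Diophantine equations, 2a + 10b = 10 has integer solutions if and only if gcd(2, 10) divides 10. Since 2 | 10, solutions exist.

Yes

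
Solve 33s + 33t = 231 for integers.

Step 1: Check solvability.
gcd(33, 33) = 33
Since 33 divides 231, solutions exist.

Step 2: Apply extended Euclidean algorithm to find gcd.
We find integers such that 33*x0 + 33*y0 = 33

Step 3: Scale the particular solution.
Multiply by 231/33 = 7:
s = 0, t = 7

Step 4: Verify.
33*(0) + 33*(7) = 231 = 231 ✓

s = 0, t = 7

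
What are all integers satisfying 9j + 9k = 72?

Step 1: Compute gcd(9, 9) = 9.
Since 9 divides 72, solutions exist.

Step 2: Find a particular solution using extended Euclidean algorithm.
We get j₀ = 0, k₀ = 8.
Check: 9*0 + 9*8 = 72 = 72 ✓

Step 3: Write the general solution.
j = 0 + (9/9)t = 0 + 1t
k = 8 - (9/9)t = 8 - 1t
for any integer t.

j = 0 + 1t, k = 8 - 1t for integer t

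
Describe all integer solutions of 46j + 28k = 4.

Step 1: Compute gcd(46, 28) = 2.
Since 2 divides 4, solutions exist.

Step 2: Find a particular solution using extended Euclidean algorithm.
We get j₀ = -6, k₀ = 10.
Check: 46*-6 + 28*10 = 4 = 4 ✓

Step 3: Write the general solution.
j = -6 + (28/2)t = -6 + 14t
k = 10 - (46/2)t = 10 - 23t
for any integer t.

j = -6 + 14t, k = 10 - 23t for integer t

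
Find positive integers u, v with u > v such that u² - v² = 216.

Factor: u² - v² = (u+v)(u-v) = 216.
We need two factors of 216 with the same parity.
Use u+v = 108 and u-v = 2 (product 108·2 = 216).
Adding: 2u = 110, so u = 55.
Subtracting: 2v = 106, so v = 53.
Check: 55² - 53² = 3025 - 2809 = 216 ✓

u = 55, v = 53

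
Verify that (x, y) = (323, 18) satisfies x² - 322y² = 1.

Compute x² = 323² = 104329
Compute 322y² = 322·18² = 322·324 = 104328
x² - 322y² = 104329 - 104328 = 1
Since this equals 1, (323, 18) is a solution.

Yes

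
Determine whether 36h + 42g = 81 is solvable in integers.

Step 1: Compute gcd(36, 42).
gcd(36, 42) = 6

Step 2: Check divisibility.
Does 6 divide 81? 81 = 6 x 13 + 3, so no.

By the theorem on linear Diophantine equations, 36h + 42g = 81 has integer solutions if and only if gcd(36, 42) divides 81. Since 6 does not divide 81, no solutions exist.

No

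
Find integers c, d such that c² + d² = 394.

We need to find integers c, d > 0 such that c² + d² = 394.
Trying c = 13: d² = 394 - 13² = 394 - 169 = 225
d = 15
Check: 13² + 15² = 169 + 225 = 394 ✓

394 = 13² + 15²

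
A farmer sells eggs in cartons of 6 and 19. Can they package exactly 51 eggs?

We need non-negative a, b with 6a + 19b = 51.
gcd(6, 19) = 1 divides 51, but no a in [0, 8] gives non-negative b.

No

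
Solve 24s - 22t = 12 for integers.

Step 1: Check solvability.
gcd(24, 22) = 2
Since 2 divides 12, solutions exist.

Step 2: Apply extended Euclidean algorithm to find gcd.
We find integers such that 24*x0 + 22*y0 = 2

Step 3: Scale the particular solution.
Multiply by 12/2 = 6:
s = 6, t = 6

Step 4: Verify.
24*(6) - 22*(6) = 12 = 12 ✓

s = 6, t = 6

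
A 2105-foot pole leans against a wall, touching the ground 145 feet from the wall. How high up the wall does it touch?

The ladder, wall, and ground form a right triangle with hypotenuse 2105 and one leg 145.
By the Pythagorean theorem: h² = 2105² - 145² = 4431025 - 21025 = 4410000
h = √4410000 = 2100 feet

2100 feet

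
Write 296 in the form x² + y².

We need to find integers x, y > 0 such that x² + y² = 296.
Trying x = 10: y² = 296 - 10² = 296 - 100 = 196
y = 14
Check: 10² + 14² = 100 + 196 = 296 ✓

296 = 10² + 14²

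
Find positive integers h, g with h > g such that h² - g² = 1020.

Factor: h² - g² = (h+g)(h-g) = 1020.
We need two factors of 1020 with the same parity.
Use h+g = 510 and h-g = 2 (product 510·2 = 1020).
Adding: 2h = 512, so h = 256.
Subtracting: 2g = 508, so g = 254.
Check: 256² - 254² = 65536 - 64516 = 1020 ✓

h = 256, g = 254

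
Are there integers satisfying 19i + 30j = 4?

Step 1: Compute gcd(19, 30).
gcd(19, 30) = 1

Step 2: Check divisibility.
Does 1 divide 4? 4 = 1 x 4, so yes.

By the theorem on linear Diophantine equations, 19i + 30j = 4 has integer solutions if and only if gcd(19, 30) divides 4. Since 1 | 4, solutions exist.

Yes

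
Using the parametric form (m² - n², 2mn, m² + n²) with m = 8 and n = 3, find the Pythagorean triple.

a = m² - n² = 64 - 9 = 55
b = 2mn = 2·8·3 = 48
c = m² + n² = 64 + 9 = 73
Verify: 55² + 48² = 3025 + 2304 = 5329 = 73² ✓

(55, 48, 73)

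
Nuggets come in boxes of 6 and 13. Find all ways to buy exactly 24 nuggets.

We need non-negative integers (x, y) with 6x + 13y = 24.
For each x in 0..4, check if 24 - 6x is a non-negative multiple of 13.
x = 4: 13y = 0, y = 0 ✓

(4 boxes of 6, 0 boxes of 13)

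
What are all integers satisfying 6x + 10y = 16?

Step 1: Compute gcd(6, 10) = 2.
Since 2 divides 16, solutions exist.

Step 2: Find a particular solution using extended Euclidean algorithm.
We get x₀ = 16, y₀ = -8.
Check: 6*16 + 10*-8 = 16 = 16 ✓

Step 3: Write the general solution.
x = 16 + (10/2)t = 16 + 5t
y = -8 - (6/2)t = -8 - 3t
for any integer t.

x = 16 + 5t, y = -8 - 3t for integer t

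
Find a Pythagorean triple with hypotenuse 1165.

We need a² + b² = 1165² = 1357225.
Trying: 517² + 1044² = 267289 + 1089936 = 1357225 ✓

(517, 1044, 1165)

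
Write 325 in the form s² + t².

We need to find integers s, t > 0 such that s² + t² = 325.
Trying s = 1: t² = 325 - 1² = 325 - 1 = 324
t = 18
Check: 1² + 18² = 1 + 324 = 325 ✓

325 = 1² + 18²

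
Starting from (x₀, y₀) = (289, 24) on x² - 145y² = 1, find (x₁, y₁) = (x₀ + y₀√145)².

Solutions to x² - Dy² = 1 are generated by powers of (x₀ + y₀√D).
The next solution satisfies x₁ + y₁√145 = (x₀ + y₀√145)², giving:
x₁ = x₀² + 145y₀² = 289² + 145·24² = 83521 + 83520 = 167041
y₁ = 2x₀y₀ = 2·289·24 = 13872

Verify: 167041² - 145·13872² = 27902695681 - 27902695680 = 1 ✓

x = 167041, y = 13872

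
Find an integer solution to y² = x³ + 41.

Try small integer x values and check whether x³ + 41 is a perfect square.
x = 2: x³ + 41 = 2³ + 41 = 8 + 41 = 49
Is 49 a perfect square? 7² = 49 ✓
So (x, y) = (2, -7) is a solution.

x = 2, y = -7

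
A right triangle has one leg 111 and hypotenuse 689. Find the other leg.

b² = c² - a² = 474721 - 12321 = 462400
b = 680

680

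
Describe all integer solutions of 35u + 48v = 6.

Step 1: Compute gcd(35, 48) = 1.
Since 1 divides 6, solutions exist.

Step 2: Find a particular solution using extended Euclidean algorithm.
We get u₀ = 66, v₀ = -48.
Check: 35*66 + 48*-48 = 6 = 6 ✓

Step 3: Write the general solution.
u = 66 + (48/1)t = 66 + 48t
v = -48 - (35/1)t = -48 - 35t
for any integer t.

u = 66 + 48t, v = -48 - 35t for integer t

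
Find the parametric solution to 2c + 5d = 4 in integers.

Step 1: Compute gcd(2, 5) = 1.
Since 1 divides 4, solutions exist.

Step 2: Find a particular solution using extended Euclidean algorithm.
We get c₀ = -8, d₀ = 4.
Check: 2*-8 + 5*4 = 4 = 4 ✓

Step 3: Write the general solution.
c = -8 + (5/1)t = -8 + 5t
d = 4 - (2/1)t = 4 - 2t
for any integer t.

c = -8 + 5t, d = 4 - 2t for integer t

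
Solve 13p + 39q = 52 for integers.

Step 1: Check solvability.
gcd(13, 39) = 13
Since 13 divides 52, solutions exist.

Step 2: Apply extended Euclidean algorithm to find gcd.
We find integers such that 13*x0 + 39*y0 = 13

Step 3: Scale the particular solution.
Multiply by 52/13 = 4:
p = 4, q = 0

Step 4: Verify.
13*(4) + 39*(0) = 52 = 52 ✓

p = 4, q = 0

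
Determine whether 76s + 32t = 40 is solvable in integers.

Step 1: Compute gcd(76, 32).
gcd(76, 32) = 4

Step 2: Check divisibility.
Does 4 divide 40? 40 = 4 x 10, so yes.

By the theorem on linear Diophantine equations, 76s + 32t = 40 has integer solutions if and only if gcd(76, 32) divides 40. Since 4 | 40, solutions exist.

Yes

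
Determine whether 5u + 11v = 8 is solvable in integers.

Step 1: Compute gcd(5, 11).
gcd(5, 11) = 1

Step 2: Check divisibility.
Does 1 divide 8? 8 = 1 x 8, so yes.

By the theorem on linear Diophantine equations, 5u + 11v = 8 has integer solutions if and only if gcd(5, 11) divides 8. Since 1 | 8, solutions exist.

Yes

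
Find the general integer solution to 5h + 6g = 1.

Step 1: Compute gcd(5, 6) = 1.
Since 1 divides 1, solutions exist.

Step 2: Find a particular solution using extended Euclidean algorithm.
We get h₀ = -1, g₀ = 1.
Check: 5*-1 + 6*1 = 1 = 1 ✓

Step 3: Write the general solution.
h = -1 + (6/1)t = -1 + 6t
g = 1 - (5/1)t = 1 - 5t
for any integer t.

h = -1 + 6t, g = 1 - 5t for integer t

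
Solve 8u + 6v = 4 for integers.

Step 1: Check solvability.
gcd(8, 6) = 2
Since 2 divides 4, solutions exist.

Step 2: Apply extended Euclidean algorithm to find gcd.
We find integers such that 8*x0 + 6*y0 = 2

Step 3: Scale the particular solution.
Multiply by 4/2 = 2:
u = 2, v = -2

Step 4: Verify.
8*(2) + 6*(-2) = 4 = 4 ✓

u = 2, v = -2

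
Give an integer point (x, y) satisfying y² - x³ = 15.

Try small integer x values and check whether x³ + 15 is a perfect square.
x = 1: x³ + 15 = 1³ + 15 = 1 + 15 = 16
Is 16 a perfect square? 4² = 16 ✓
So (x, y) = (1, -4) is a solution.

x = 1, y = -4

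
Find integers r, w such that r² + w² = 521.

We need to find integers r, w > 0 such that r² + w² = 521.
Trying r = 11: w² = 521 - 11² = 521 - 121 = 400
w = 20
Check: 11² + 20² = 121 + 400 = 521 ✓

521 = 11² + 20²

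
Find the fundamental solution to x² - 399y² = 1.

We seek the smallest positive integers (x, y) with x² - 399y² = 1, i.e., x² = 399y² + 1.
Try successive y values:
y = 1: x² = 399·1² + 1 = 400, x = 20 ✓

Verify: 20² - 399·1² = 400 - 399 = 1 ✓

x = 20, y = 1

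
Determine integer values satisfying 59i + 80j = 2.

Step 1: Check solvability.
gcd(59, 80) = 1
Since 1 divides 2, solutions exist.

Step 2: Apply extended Euclidean algorithm to find gcd.
We find integers such that 59*x0 + 80*y0 = 1

Step 3: Scale the particular solution.
Multiply by 2/1 = 2:
i = 38, j = -28

Step 4: Verify.
59*(38) + 80*(-28) = 2 = 2 ✓

i = 38, j = -28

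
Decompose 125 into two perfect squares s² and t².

We need to find integers s, t > 0 such that s² + t² = 125.
Trying s = 2: t² = 125 - 2² = 125 - 4 = 121
t = 11
Check: 2² + 11² = 4 + 121 = 125 ✓

125 = 2² + 11²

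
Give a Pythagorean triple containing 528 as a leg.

We need the other leg and hypotenuse such that 528² + x² = c².
Take x = 340, c = 628: 528² + 340² = 278784 + 115600 = 394384 = 628² ✓
Triple: (340, 528, 628)

(340, 528, 628)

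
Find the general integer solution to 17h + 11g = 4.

Step 1: Compute gcd(17, 11) = 1.
Since 1 divides 4, solutions exist.

Step 2: Find a particular solution using extended Euclidean algorithm.
We get h₀ = 8, g₀ = -12.
Check: 17*8 + 11*-12 = 4 = 4 ✓

Step 3: Write the general solution.
h = 8 + (11/1)t = 8 + 11t
g = -12 - (17/1)t = -12 - 17t
for any integer t.

h = 8 + 11t, g = -12 - 17t for integer t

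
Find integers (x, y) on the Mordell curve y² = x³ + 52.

Try small integer x values and check whether x³ + 52 is a perfect square.
x = -3: x³ + 52 = -3³ + 52 = -27 + 52 = 25
Is 25 a perfect square? 5² = 25 ✓
So (x, y) = (-3, -5) is a solution.

x = -3, y = -5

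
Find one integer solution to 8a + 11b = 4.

Step 1: Check solvability.
gcd(8, 11) = 1
Since 1 divides 4, solutions exist.

Step 2: Apply extended Euclidean algorithm to find gcd.
We find integers such that 8*x0 + 11*y0 = 1

Step 3: Scale the particular solution.
Multiply by 4/1 = 4:
a = -16, b = 12

Step 4: Verify.
8*(-16) + 11*(12) = 4 = 4 ✓

a = -16, b = 12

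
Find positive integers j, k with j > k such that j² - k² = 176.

Factor: j² - k² = (j+k)(j-k) = 176.
We need two factors of 176 with the same parity.
Use j+k = 88 and j-k = 2 (product 88·2 = 176).
Adding: 2j = 90, so j = 45.
Subtracting: 2k = 86, so k = 43.
Check: 45² - 43² = 2025 - 1849 = 176 ✓

j = 45, k = 43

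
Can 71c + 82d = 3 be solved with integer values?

Step 1: Compute gcd(71, 82).
gcd(71, 82) = 1

Step 2: Check divisibility.
Does 1 divide 3? 3 = 1 x 3, so yes.

By the theorem on linear Diophantine equations, 71c + 82d = 3 has integer solutions if and only if gcd(71, 82) divides 3. Since 1 | 3, solutions exist.

Yes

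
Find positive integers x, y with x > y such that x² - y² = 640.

Factor: x² - y² = (x+y)(x-y) = 640.
We need two factors of 640 with the same parity.
Use x+y = 320 and x-y = 2 (product 320·2 = 640).
Adding: 2x = 322, so x = 161.
Subtracting: 2y = 318, so y = 159.
Check: 161² - 159² = 25921 - 25281 = 640 ✓

x = 161, y = 159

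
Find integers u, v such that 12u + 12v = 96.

Step 1: Check solvability.
gcd(12, 12) = 12
Since 12 divides 96, solutions exist.

Step 2: Apply extended Euclidean algorithm to find gcd.
We find integers such that 12*x0 + 12*y0 = 12

Step 3: Scale the particular solution.
Multiply by 96/12 = 8:
u = 0, v = 8

Step 4: Verify.
12*(0) + 12*(8) = 96 = 96 ✓

u = 0, v = 8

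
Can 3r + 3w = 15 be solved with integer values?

Step 1: Compute gcd(3, 3).
gcd(3, 3) = 3

Step 2: Check divisibility.
Does 3 divide 15? 15 = 3 x 5, so yes.

By the theorem on linear Diophantine equations, 3r + 3w = 15 has integer solutions if and only if gcd(3, 3) divides 15. Since 3 | 15, solutions exist.

Yes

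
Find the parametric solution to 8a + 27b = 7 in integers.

Step 1: Compute gcd(8, 27) = 1.
Since 1 divides 7, solutions exist.

Step 2: Find a particular solution using extended Euclidean algorithm.
We get a₀ = -70, b₀ = 21.
Check: 8*-70 + 27*21 = 7 = 7 ✓

Step 3: Write the general solution.
a = -70 + (27/1)t = -70 + 27t
b = 21 - (8/1)t = 21 - 8t
for any integer t.

a = -70 + 27t, b = 21 - 8t for integer t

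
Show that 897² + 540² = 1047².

Compute a² + b² = 897² + 540² = 804609 + 291600 = 1096209
Compute c² = 1047² = 1096209
Since 1096209 = 1096209, confirmed.

Yes, it is a Pythagorean triple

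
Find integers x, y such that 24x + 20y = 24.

Step 1: Check solvability.
gcd(24, 20) = 4
Since 4 divides 24, solutions exist.

Step 2: Apply extended Euclidean algorithm to find gcd.
We find integers such that 24*x0 + 20*y0 = 4

Step 3: Scale the particular solution.
Multiply by 24/4 = 6:
x = 6, y = -6

Step 4: Verify.
24*(6) + 20*(-6) = 24 = 24 ✓

x = 6, y = -6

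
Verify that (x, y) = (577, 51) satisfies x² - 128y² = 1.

Compute x² = 577² = 332929
Compute 128y² = 128·51² = 128·2601 = 332928
x² - 128y² = 332929 - 332928 = 1
Since this equals 1, (577, 51) is a solution.

Yes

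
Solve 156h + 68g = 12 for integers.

Step 1: Check solvability.
gcd(156, 68) = 4
Since 4 divides 12, solutions exist.

Step 2: Apply extended Euclidean algorithm to find gcd.
We find integers such that 156*x0 + 68*y0 = 4

Step 3: Scale the particular solution.
Multiply by 12/4 = 3:
h = 21, g = -48

Step 4: Verify.
156*(21) + 68*(-48) = 12 = 12 ✓

h = 21, g = -48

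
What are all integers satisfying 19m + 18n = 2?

Step 1: Compute gcd(19, 18) = 1.
Since 1 divides 2, solutions exist.

Step 2: Find a particular solution using extended Euclidean algorithm.
We get m₀ = 2, n₀ = -2.
Check: 19*2 + 18*-2 = 2 = 2 ✓

Step 3: Write the general solution.
m = 2 + (18/1)t = 2 + 18t
n = -2 - (19/1)t = -2 - 19t
for any integer t.

m = 2 + 18t, n = -2 - 19t for integer t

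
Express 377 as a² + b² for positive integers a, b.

We need to find integers a, b > 0 such that a² + b² = 377.
Trying a = 4: b² = 377 - 4² = 377 - 16 = 361
b = 19
Check: 4² + 19² = 16 + 361 = 377 ✓

377 = 4² + 19²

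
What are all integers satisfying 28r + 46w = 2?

Step 1: Compute gcd(28, 46) = 2.
Since 2 divides 2, solutions exist.

Step 2: Find a particular solution using extended Euclidean algorithm.
We get r₀ = 5, w₀ = -3.
Check: 28*5 + 46*-3 = 2 = 2 ✓

Step 3: Write the general solution.
r = 5 + (46/2)t = 5 + 23t
w = -3 - (28/2)t = -3 - 14t
for any integer t.

r = 5 + 23t, w = -3 - 14t for integer t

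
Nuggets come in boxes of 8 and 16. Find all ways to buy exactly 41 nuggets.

We need non-negative integers (x, y) with 8x + 16y = 41.
For each x in 0..5, check if 41 - 8x is a non-negative multiple of 16.
No x yields an integer y ≥ 0.

No solution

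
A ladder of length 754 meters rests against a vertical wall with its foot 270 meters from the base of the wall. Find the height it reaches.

The ladder, wall, and ground form a right triangle with hypotenuse 754 and one leg 270.
By the Pythagorean theorem: h² = 754² - 270² = 568516 - 72900 = 495616
h = √495616 = 704 meters

704 meters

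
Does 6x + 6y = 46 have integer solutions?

Step 1: Compute gcd(6, 6).
gcd(6, 6) = 6

Step 2: Check divisibility.
Does 6 divide 46? 46 = 6 x 7 + 4, so no.

By the theorem on linear Diophantine equations, 6x + 6y = 46 has integer solutions if and only if gcd(6, 6) divides 46. Since 6 does not divide 46, no solutions exist.

No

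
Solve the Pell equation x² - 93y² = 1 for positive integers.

We seek the smallest positive integers (x, y) with x² - 93y² = 1, i.e., x² = 93y² + 1.
Try successive y values:
y = 1: x² = 93·1² + 1 = 94, not a perfect square
y = 2: x² = 93·2² + 1 = 373, not a perfect square
y = 3: x² = 93·3² + 1 = 838, not a perfect square
... continuing the search (or via continued fractions) ...
y = 1260: x² = 93·1260² + 1 = 147646801, x = 12151 ✓

Verify: 12151² - 93·1260² = 147646801 - 147646800 = 1 ✓

x = 12151, y = 1260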